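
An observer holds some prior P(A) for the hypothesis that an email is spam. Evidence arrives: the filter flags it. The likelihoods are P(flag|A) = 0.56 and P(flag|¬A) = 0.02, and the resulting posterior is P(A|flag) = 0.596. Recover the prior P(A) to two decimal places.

In odds form, posterior odds = prior odds × likelihood ratio, so prior odds = posterior odds ÷ LR.
Posterior odds = 0.596/(1−0.596) = 1.4752. LR = 0.56/0.02 = 28.0000.
Prior odds = 1.4752/28.0000 = 0.0527, so P(A) = 0.0527/(1+0.0527) ≈ 0.05.

P(A) = 0.05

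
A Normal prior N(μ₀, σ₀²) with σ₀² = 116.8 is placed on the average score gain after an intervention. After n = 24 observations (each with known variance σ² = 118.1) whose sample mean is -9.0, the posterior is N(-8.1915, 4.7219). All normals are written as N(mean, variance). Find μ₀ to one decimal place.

μ₀ = 11.0

The posterior mean is a precision-weighted average: μ_n = (τ₀μ₀ + τ_data·x̄)/(τ₀+τ_data), with τ₀=1/σ₀² and τ_data=n/σ².
Here τ₀ = 1/116.8 = 0.008562 and τ_data = 24/118.1 = 0.203218, so τ_n = 0.211780.
Rearranging for μ₀: μ₀ = (μ_n·τ_n − τ_data·x̄)/τ₀ = (-8.1915·0.211780 − 0.203218·-9.0) / 0.008562 = 0.094166/0.008562 ≈ 11.0.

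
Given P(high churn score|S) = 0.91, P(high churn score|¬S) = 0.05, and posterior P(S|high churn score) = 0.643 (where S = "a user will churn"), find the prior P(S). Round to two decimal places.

P(S) = 0.09

Bayes' rule in odds form gives O(S|E) = O(S)·[P(E|S)/P(E|¬S)], hence O(S) = O(S|E)/LR.
Posterior odds = 0.643/(1−0.643) = 1.8011. LR = 0.91/0.05 = 18.2000.
Prior odds = 1.8011/18.2000 = 0.0990, so P(S) = 0.0990/(1+0.0990) ≈ 0.09.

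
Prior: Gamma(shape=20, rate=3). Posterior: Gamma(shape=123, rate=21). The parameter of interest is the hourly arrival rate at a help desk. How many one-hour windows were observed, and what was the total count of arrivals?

n = 18 one-hour windows with total 103 arrivals

A Gamma(α, β) prior (rate parametrization) on a Poisson rate with n observations summing to S gives posterior Gamma(α+S, β+n).
Matching: Σxᵢ = 123 − 20 = 103 and n = 21 − 3 = 18.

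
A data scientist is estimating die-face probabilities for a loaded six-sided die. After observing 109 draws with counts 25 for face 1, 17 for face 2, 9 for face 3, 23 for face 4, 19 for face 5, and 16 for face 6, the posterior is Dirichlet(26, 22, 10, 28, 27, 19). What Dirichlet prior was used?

For a Dirichlet(α) prior with multinomial counts c, the posterior is Dirichlet(α + c) componentwise.
Subtract each count from the matching posterior parameter: 26−25=1, 22−17=5, 10−9=1, 28−23=5, 27−19=8, 19−16=3.

Dirichlet(1, 5, 1, 5, 8, 3)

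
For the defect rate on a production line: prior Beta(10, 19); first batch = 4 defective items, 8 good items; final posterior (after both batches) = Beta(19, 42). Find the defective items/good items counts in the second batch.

5 defective items and 15 good items

Because Beta–binomial updating is additive in the counts, the combined data contributed (α_post−α_prior, β_post−β_prior) successes and failures.
Total across both batches: 19−10=9 defective items, 42−19=23 good items.
Subtract the first batch: 9−4=5 defective items and 23−8=15 good items.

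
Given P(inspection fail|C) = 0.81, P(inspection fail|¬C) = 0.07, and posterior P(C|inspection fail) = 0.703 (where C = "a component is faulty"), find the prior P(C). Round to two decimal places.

Bayes' rule in odds form gives O(C|E) = O(C)·[P(E|C)/P(E|¬C)], hence O(C) = O(C|E)/LR.
Posterior odds = 0.703/(1−0.703) = 2.3670. LR = 0.81/0.07 = 11.5714.
Prior odds = 2.3670/11.5714 = 0.2046, so P(C) = 0.2046/(1+0.2046) ≈ 0.17.

P(C) = 0.17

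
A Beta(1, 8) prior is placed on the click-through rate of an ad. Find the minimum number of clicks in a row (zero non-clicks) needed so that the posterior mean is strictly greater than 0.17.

After k clicks and 0 non-clicks the posterior is Beta(1+k, 8), with mean (1+k)/(1+8+k).
Set (1+k)/(9+k) > 0.17 and solve: k > (0.17·9 − 1)/(1 − 0.17) = 0.639.
The smallest integer exceeding 0.639 is 1, and checking k=1: (2)/(10) = 0.2000 > 0.17.

k = 1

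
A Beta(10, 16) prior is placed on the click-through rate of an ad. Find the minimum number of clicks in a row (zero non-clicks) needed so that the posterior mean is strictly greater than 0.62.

k = 17

After k clicks and 0 non-clicks the posterior is Beta(10+k, 16), with mean (10+k)/(10+16+k).
Set (10+k)/(26+k) > 0.62 and solve: k > (0.62·26 − 10)/(1 − 0.62) = 16.105.
The smallest integer exceeding 16.105 is 17, and checking k=17: (27)/(43) = 0.6279 > 0.62.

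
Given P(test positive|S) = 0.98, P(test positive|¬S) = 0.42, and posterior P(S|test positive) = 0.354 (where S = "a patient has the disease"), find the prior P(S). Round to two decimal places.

In odds form, posterior odds = prior odds × likelihood ratio, so prior odds = posterior odds ÷ LR.
Posterior odds = 0.354/(1−0.354) = 0.5480. LR = 0.98/0.42 = 2.3333.
Prior odds = 0.5480/2.3333 = 0.2349, so P(S) = 0.2349/(1+0.2349) ≈ 0.19.

P(S) = 0.19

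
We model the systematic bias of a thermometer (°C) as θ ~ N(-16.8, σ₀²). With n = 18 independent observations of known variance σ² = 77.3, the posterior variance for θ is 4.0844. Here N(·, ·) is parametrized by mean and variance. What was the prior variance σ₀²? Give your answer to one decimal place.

σ₀² = 83.5

For the Normal–Normal model with known σ², precisions add: τ_n = τ₀ + n/σ².
So 1/σ₀² = 1/4.0844 − 18/77.3 = 0.244834 − 0.232859 = 0.011975.
Hence σ₀² = 1/0.011975 ≈ 83.5.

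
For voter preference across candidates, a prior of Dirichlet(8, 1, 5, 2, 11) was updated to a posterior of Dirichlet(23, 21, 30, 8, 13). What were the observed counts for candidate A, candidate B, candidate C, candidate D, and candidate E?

For a Dirichlet(α) prior with multinomial counts c, the posterior is Dirichlet(α + c) componentwise.
Counts are posterior − prior componentwise: 23−8=15, 21−1=20, 30−5=25, 8−2=6, 13−11=2.

counts (15, 20, 25, 6, 2)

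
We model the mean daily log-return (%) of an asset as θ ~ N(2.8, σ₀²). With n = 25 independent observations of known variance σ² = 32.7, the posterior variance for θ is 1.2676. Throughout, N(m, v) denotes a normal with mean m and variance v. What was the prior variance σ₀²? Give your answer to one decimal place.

For the Normal–Normal model with known σ², precisions add: τ_n = τ₀ + n/σ².
So 1/σ₀² = 1/1.2676 − 25/32.7 = 0.788892 − 0.764526 = 0.024366.
Hence σ₀² = 1/0.024366 ≈ 41.0.

σ₀² = 41.0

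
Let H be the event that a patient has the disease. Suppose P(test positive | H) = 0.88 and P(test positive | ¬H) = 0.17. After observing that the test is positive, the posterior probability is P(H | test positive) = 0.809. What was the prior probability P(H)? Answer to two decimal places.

P(H) = 0.45

Bayes' rule in odds form gives O(H|E) = O(H)·[P(E|H)/P(E|¬H)], hence O(H) = O(H|E)/LR.
Posterior odds = 0.809/(1−0.809) = 4.2356. LR = 0.88/0.17 = 5.1765.
Prior odds = 4.2356/5.1765 = 0.8182, so P(H) = 0.8182/(1+0.8182) ≈ 0.45.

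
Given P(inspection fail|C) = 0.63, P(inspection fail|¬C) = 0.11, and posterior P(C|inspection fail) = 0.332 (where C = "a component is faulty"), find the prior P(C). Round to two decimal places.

P(C) = 0.08

Bayes' rule in odds form gives O(C|E) = O(C)·[P(E|C)/P(E|¬C)], hence O(C) = O(C|E)/LR.
Posterior odds = 0.332/(1−0.332) = 0.4970. LR = 0.63/0.11 = 5.7273.
Prior odds = 0.4970/5.7273 = 0.0868, so P(C) = 0.0868/(1+0.0868) ≈ 0.08.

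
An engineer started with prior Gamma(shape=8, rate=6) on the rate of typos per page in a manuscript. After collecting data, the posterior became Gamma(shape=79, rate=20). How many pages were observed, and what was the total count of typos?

n = 14 pages with total 71 typos

A Gamma(α, β) prior (rate parametrization) on a Poisson rate with n observations summing to S gives posterior Gamma(α+S, β+n).
Matching: Σxᵢ = 79 − 8 = 71 and n = 20 − 6 = 14.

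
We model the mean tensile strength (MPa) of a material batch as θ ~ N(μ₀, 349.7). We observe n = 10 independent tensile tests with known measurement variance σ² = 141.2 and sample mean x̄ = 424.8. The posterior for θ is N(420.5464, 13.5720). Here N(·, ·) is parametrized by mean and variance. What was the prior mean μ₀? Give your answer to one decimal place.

With known observation variance, the Normal–Normal posterior has precision τ_n = τ₀ + n/σ² and mean μ_n = (τ₀μ₀ + (n/σ²)x̄)/τ_n.
Here τ₀ = 1/349.7 = 0.002860 and τ_data = 10/141.2 = 0.070822, so τ_n = 0.073682.
Rearranging for μ₀: μ₀ = (μ_n·τ_n − τ_data·x̄)/τ₀ = (420.5464·0.073682 − 0.070822·424.8) / 0.002860 = 0.901514/0.002860 ≈ 315.2.

μ₀ = 315.2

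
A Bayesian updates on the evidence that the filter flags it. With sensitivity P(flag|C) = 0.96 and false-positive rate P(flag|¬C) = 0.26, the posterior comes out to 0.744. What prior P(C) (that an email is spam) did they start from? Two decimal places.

Bayes' rule in odds form gives O(C|E) = O(C)·[P(E|C)/P(E|¬C)], hence O(C) = O(C|E)/LR.
Posterior odds = 0.744/(1−0.744) = 2.9062. LR = 0.96/0.26 = 3.6923.
Prior odds = 2.9062/3.6923 = 0.7871, so P(C) = 0.7871/(1+0.7871) ≈ 0.44.

P(C) = 0.44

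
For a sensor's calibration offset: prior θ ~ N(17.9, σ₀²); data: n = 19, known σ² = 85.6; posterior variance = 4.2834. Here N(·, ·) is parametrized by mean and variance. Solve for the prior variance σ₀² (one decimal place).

σ₀² = 87.0

For the Normal–Normal model with known σ², precisions add: τ_n = τ₀ + n/σ².
So 1/σ₀² = 1/4.2834 − 19/85.6 = 0.233459 − 0.221963 = 0.011496.
Hence σ₀² = 1/0.011496 ≈ 87.0.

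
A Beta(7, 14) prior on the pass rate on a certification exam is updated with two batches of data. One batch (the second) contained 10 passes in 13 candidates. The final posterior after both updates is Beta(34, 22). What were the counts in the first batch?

Because Beta–binomial updating is additive in the counts, the combined data contributed (α_post−α_prior, β_post−β_prior) successes and failures.
Total across both batches: 34−7=27 passes, 22−14=8 failures.
Subtract the second batch: 27−10=17 passes and 8−3=5 failures.

17 passes and 5 failures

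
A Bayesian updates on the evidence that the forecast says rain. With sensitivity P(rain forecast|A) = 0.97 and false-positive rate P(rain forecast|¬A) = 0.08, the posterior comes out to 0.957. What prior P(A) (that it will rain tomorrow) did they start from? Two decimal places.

In odds form, posterior odds = prior odds × likelihood ratio, so prior odds = posterior odds ÷ LR.
Posterior odds = 0.957/(1−0.957) = 22.2558. LR = 0.97/0.08 = 12.1250.
Prior odds = 22.2558/12.1250 = 1.8355, so P(A) = 1.8355/(1+1.8355) ≈ 0.65.

P(A) = 0.65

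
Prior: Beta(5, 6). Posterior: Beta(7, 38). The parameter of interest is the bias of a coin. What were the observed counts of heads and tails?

2 heads and 32 tails

A Beta(a, b) prior with s successes and f failures in binomial data gives a Beta(a+s, b+f) posterior.
Match parameters: s=7−5=2, f=38−6=32.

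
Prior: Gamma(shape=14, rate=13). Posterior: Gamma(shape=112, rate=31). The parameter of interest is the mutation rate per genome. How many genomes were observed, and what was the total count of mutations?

n = 18 genomes with total 98 mutations

A Gamma(α, β) prior (rate parametrization) on a Poisson rate with n observations summing to S gives posterior Gamma(α+S, β+n).
Matching: Σxᵢ = 112 − 14 = 98 and n = 31 − 13 = 18.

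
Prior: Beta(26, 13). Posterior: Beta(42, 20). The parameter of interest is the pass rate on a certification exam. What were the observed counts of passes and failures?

16 passes and 7 failures

Under Beta–binomial conjugacy the posterior parameters are (a+s, b+f).
Match parameters: s=42−26=16, f=20−13=7.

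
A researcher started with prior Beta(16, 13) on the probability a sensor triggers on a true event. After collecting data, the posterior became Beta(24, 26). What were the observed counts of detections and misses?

8 detections and 13 misses

Under Beta–binomial conjugacy the posterior parameters are (α+s, β+f).
Match parameters: s=24−16=8, f=26−13=13.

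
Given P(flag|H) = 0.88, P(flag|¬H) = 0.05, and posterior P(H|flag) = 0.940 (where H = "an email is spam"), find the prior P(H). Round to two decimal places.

Bayes' rule in odds form gives O(H|E) = O(H)·[P(E|H)/P(E|¬H)], hence O(H) = O(H|E)/LR.
Posterior odds = 0.940/(1−0.940) = 15.6667. LR = 0.88/0.05 = 17.6000.
Prior odds = 15.6667/17.6000 = 0.8902, so P(H) = 0.8902/(1+0.8902) ≈ 0.47.

P(H) = 0.47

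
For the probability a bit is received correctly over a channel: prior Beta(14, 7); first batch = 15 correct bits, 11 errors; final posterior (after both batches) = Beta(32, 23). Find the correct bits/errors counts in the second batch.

Sequential conjugate updates are equivalent to a single update on the pooled data, so total successes = posterior α − prior α and total failures = posterior β − prior β.
Total across both batches: 32−14=18 correct bits, 23−7=16 errors.
Subtract the first batch: 18−15=3 correct bits and 16−11=5 errors.

3 correct bits and 5 errors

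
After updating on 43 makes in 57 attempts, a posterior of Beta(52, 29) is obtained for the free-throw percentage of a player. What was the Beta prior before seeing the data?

Beta(9, 15)

A Beta(a, b) prior with s successes and f failures in binomial data gives a Beta(a+s, b+f) posterior.
So a = 52 − 43 = 9 and b = 29 − 14 = 15.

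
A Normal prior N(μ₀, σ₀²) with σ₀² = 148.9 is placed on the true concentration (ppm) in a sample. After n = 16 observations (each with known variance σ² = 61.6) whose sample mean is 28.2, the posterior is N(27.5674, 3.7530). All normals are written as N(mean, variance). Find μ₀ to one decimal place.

With known observation variance, the Normal–Normal posterior has precision τ_n = τ₀ + n/σ² and mean μ_n = (τ₀μ₀ + (n/σ²)x̄)/τ_n.
Here τ₀ = 1/148.9 = 0.006716 and τ_data = 16/61.6 = 0.259740, so τ_n = 0.266456.
Rearranging for μ₀: μ₀ = (μ_n·τ_n − τ_data·x̄)/τ₀ = (27.5674·0.266456 − 0.259740·28.2) / 0.006716 = 0.020831/0.006716 ≈ 3.1.

μ₀ = 3.1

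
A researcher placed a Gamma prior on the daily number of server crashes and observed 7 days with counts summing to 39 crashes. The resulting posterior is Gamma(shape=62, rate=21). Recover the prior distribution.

Gamma(shape=23, rate=14)

A Gamma(α, β) prior (rate parametrization) on a Poisson rate with n observations summing to S gives posterior Gamma(α+S, β+n).
So α = 62 − 39 = 23 and β = 21 − 7 = 14.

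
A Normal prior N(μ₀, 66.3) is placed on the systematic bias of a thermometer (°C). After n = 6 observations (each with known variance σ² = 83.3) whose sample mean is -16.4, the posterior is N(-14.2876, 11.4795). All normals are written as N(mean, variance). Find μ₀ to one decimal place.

The posterior mean is a precision-weighted average: μ_n = (τ₀μ₀ + τ_data·x̄)/(τ₀+τ_data), with τ₀=1/σ₀² and τ_data=n/σ².
Here τ₀ = 1/66.3 = 0.015083 and τ_data = 6/83.3 = 0.072029, so τ_n = 0.087112.
Rearranging for μ₀: μ₀ = (μ_n·τ_n − τ_data·x̄)/τ₀ = (-14.2876·0.087112 − 0.072029·-16.4) / 0.015083 = -0.063346/0.015083 ≈ -4.2.

μ₀ = -4.2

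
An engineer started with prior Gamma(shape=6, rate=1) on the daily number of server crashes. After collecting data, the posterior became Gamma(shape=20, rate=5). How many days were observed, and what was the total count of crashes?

A Gamma(α, β) prior (rate parametrization) on a Poisson rate with n observations summing to S gives posterior Gamma(α+S, β+n).
Matching: Σxᵢ = 20 − 6 = 14 and n = 5 − 1 = 4.

n = 4 days with total 14 crashes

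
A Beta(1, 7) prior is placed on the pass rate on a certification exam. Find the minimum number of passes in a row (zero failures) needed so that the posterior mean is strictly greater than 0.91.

After k passes and 0 failures the posterior is Beta(1+k, 7), with mean (1+k)/(1+7+k).
Set (1+k)/(8+k) > 0.91 and solve: k > (0.91·8 − 1)/(1 − 0.91) = 69.778.
The smallest integer exceeding 69.778 is 70.

k = 70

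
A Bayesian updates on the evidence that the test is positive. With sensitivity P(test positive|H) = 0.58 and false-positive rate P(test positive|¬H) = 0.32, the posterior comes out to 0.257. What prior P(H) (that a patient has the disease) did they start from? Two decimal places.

In odds form, posterior odds = prior odds × likelihood ratio, so prior odds = posterior odds ÷ LR.
Posterior odds = 0.257/(1−0.257) = 0.3459. LR = 0.58/0.32 = 1.8125.
Prior odds = 0.3459/1.8125 = 0.1908, so P(H) = 0.1908/(1+0.1908) ≈ 0.16.

P(H) = 0.16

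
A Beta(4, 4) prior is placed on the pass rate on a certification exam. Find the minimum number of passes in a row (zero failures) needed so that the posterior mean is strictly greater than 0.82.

After k passes and 0 failures the posterior is Beta(4+k, 4), with mean (4+k)/(4+4+k).
Set (4+k)/(8+k) > 0.82 and solve: k > (0.82·8 − 4)/(1 − 0.82) = 14.222.
The smallest integer exceeding 14.222 is 15.

k = 15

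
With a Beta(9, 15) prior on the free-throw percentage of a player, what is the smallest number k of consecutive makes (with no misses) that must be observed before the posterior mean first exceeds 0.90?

After k makes and 0 misses the posterior is Beta(9+k, 15), with mean (9+k)/(9+15+k).
Set (9+k)/(24+k) > 0.90 and solve: k > (0.90·24 − 9)/(1 − 0.90) = 126.000.
The smallest integer exceeding 126.000 is 127, and checking k=127: (136)/(151) = 0.9007 > 0.90.

k = 127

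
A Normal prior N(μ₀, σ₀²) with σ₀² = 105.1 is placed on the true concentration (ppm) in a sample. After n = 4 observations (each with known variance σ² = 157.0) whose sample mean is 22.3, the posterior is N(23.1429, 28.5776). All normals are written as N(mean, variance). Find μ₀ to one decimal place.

With known observation variance, the Normal–Normal posterior has precision τ_n = τ₀ + n/σ² and mean μ_n = (τ₀μ₀ + (n/σ²)x̄)/τ_n.
Here τ₀ = 1/105.1 = 0.009515 and τ_data = 4/157.0 = 0.025478, so τ_n = 0.034993.
Rearranging for μ₀: μ₀ = (μ_n·τ_n − τ_data·x̄)/τ₀ = (23.1429·0.034993 − 0.025478·22.3) / 0.009515 = 0.241680/0.009515 ≈ 25.4.

μ₀ = 25.4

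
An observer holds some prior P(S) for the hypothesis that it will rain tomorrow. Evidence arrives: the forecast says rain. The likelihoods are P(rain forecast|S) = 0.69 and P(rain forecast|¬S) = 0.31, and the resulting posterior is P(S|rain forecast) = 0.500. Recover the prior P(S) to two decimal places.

Bayes' rule in odds form gives O(S|E) = O(S)·[P(E|S)/P(E|¬S)], hence O(S) = O(S|E)/LR.
Posterior odds = 0.500/(1−0.500) = 1.0000. LR = 0.69/0.31 = 2.2258.
Prior odds = 1.0000/2.2258 = 0.4493, so P(S) = 0.4493/(1+0.4493) ≈ 0.31.

P(S) = 0.31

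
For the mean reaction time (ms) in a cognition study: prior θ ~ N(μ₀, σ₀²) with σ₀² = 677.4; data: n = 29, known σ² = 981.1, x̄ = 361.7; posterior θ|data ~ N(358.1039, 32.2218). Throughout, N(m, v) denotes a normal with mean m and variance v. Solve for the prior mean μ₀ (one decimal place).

With known observation variance, the Normal–Normal posterior has precision τ_n = τ₀ + n/σ² and mean μ_n = (τ₀μ₀ + (n/σ²)x̄)/τ_n.
Here τ₀ = 1/677.4 = 0.001476 and τ_data = 29/981.1 = 0.029559, so τ_n = 0.031035.
Rearranging for μ₀: μ₀ = (μ_n·τ_n − τ_data·x̄)/τ₀ = (358.1039·0.031035 − 0.029559·361.7) / 0.001476 = 0.422264/0.001476 ≈ 286.1.

μ₀ = 286.1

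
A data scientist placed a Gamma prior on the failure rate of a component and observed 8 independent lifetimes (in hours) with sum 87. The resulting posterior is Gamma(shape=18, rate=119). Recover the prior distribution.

Gamma–exponential conjugacy: posterior shape = α + n, posterior rate = β + Σtᵢ.
So α = 18 − 8 = 10 and β = 119 − 87 = 32.

Gamma(shape=10, rate=32)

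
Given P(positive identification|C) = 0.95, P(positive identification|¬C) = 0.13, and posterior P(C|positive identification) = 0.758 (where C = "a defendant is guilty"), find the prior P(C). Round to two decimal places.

P(C) = 0.30

In odds form, posterior odds = prior odds × likelihood ratio, so prior odds = posterior odds ÷ LR.
Posterior odds = 0.758/(1−0.758) = 3.1322. LR = 0.95/0.13 = 7.3077.
Prior odds = 3.1322/7.3077 = 0.4286, so P(C) = 0.4286/(1+0.4286) ≈ 0.30.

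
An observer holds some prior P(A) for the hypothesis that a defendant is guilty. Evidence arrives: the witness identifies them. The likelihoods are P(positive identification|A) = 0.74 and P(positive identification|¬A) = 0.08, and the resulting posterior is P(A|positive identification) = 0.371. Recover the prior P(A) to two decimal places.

P(A) = 0.06

In odds form, posterior odds = prior odds × likelihood ratio, so prior odds = posterior odds ÷ LR.
Posterior odds = 0.371/(1−0.371) = 0.5898. LR = 0.74/0.08 = 9.2500.
Prior odds = 0.5898/9.2500 = 0.0638, so P(A) = 0.0638/(1+0.0638) ≈ 0.06.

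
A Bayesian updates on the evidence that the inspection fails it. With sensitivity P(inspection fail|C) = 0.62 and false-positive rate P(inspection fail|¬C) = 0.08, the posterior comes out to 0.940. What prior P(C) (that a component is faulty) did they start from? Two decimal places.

P(C) = 0.67

Bayes' rule in odds form gives O(C|E) = O(C)·[P(E|C)/P(E|¬C)], hence O(C) = O(C|E)/LR.
Posterior odds = 0.940/(1−0.940) = 15.6667. LR = 0.62/0.08 = 7.7500.
Prior odds = 15.6667/7.7500 = 2.0215, so P(C) = 2.0215/(1+2.0215) ≈ 0.67.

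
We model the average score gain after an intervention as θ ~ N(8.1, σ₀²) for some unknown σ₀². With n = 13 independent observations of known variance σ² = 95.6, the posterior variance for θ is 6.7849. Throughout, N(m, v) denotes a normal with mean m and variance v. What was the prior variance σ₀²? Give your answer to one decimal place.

Posterior precision equals prior precision plus data precision: 1/σ_n² = 1/σ₀² + n/σ².
So 1/σ₀² = 1/6.7849 − 13/95.6 = 0.147386 − 0.135983 = 0.011403.
Hence σ₀² = 1/0.011403 ≈ 87.7.

σ₀² = 87.7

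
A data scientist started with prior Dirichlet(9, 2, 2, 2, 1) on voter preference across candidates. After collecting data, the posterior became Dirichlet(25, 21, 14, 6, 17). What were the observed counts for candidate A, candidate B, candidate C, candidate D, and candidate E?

For a Dirichlet(α) prior with multinomial counts c, the posterior is Dirichlet(α + c) componentwise.
Counts are posterior − prior componentwise: 25−9=16, 21−2=19, 14−2=12, 6−2=4, 17−1=16.

counts (16, 19, 12, 4, 16)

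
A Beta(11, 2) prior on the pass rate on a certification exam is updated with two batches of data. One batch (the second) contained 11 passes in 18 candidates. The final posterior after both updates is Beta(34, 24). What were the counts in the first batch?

Because Beta–binomial updating is additive in the counts, the combined data contributed (α_post−α_prior, β_post−β_prior) successes and failures.
Total across both batches: 34−11=23 passes, 24−2=22 failures.
Subtract the second batch: 23−11=12 passes and 22−7=15 failures.

12 passes and 15 failures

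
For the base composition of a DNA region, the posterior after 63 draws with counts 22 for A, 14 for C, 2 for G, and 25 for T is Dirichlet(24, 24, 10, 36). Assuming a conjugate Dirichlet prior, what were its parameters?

Dirichlet(2, 10, 8, 11)

For a Dirichlet(α) prior with multinomial counts c, the posterior is Dirichlet(α + c) componentwise.
Subtract each count from the matching posterior parameter: 24−22=2, 24−14=10, 10−2=8, 36−25=11.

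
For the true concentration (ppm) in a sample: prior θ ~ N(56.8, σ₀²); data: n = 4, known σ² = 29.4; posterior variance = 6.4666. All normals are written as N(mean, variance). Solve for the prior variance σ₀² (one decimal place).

σ₀² = 53.8

Posterior precision equals prior precision plus data precision: 1/σ_n² = 1/σ₀² + n/σ².
So 1/σ₀² = 1/6.4666 − 4/29.4 = 0.154641 − 0.136054 = 0.018587.
Hence σ₀² = 1/0.018587 ≈ 53.8.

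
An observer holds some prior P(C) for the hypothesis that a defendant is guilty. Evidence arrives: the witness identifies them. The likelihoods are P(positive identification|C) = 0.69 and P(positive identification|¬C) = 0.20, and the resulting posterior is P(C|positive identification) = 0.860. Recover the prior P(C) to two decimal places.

In odds form, posterior odds = prior odds × likelihood ratio, so prior odds = posterior odds ÷ LR.
Posterior odds = 0.860/(1−0.860) = 6.1429. LR = 0.69/0.20 = 3.4500.
Prior odds = 6.1429/3.4500 = 1.7806, so P(C) = 1.7806/(1+1.7806) ≈ 0.64.

P(C) = 0.64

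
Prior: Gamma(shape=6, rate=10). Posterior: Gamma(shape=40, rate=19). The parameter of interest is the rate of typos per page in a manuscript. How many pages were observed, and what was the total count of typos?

n = 9 pages with total 34 typos

A Gamma(α, β) prior (rate parametrization) on a Poisson rate with n observations summing to S gives posterior Gamma(α+S, β+n).
Matching: Σxᵢ = 40 − 6 = 34 and n = 19 − 10 = 9.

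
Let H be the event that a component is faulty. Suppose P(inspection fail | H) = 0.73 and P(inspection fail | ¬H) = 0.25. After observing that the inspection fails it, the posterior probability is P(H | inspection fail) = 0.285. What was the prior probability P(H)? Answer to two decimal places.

P(H) = 0.12

Bayes' rule in odds form gives O(H|E) = O(H)·[P(E|H)/P(E|¬H)], hence O(H) = O(H|E)/LR.
Posterior odds = 0.285/(1−0.285) = 0.3986. LR = 0.73/0.25 = 2.9200.
Prior odds = 0.3986/2.9200 = 0.1365, so P(H) = 0.1365/(1+0.1365) ≈ 0.12.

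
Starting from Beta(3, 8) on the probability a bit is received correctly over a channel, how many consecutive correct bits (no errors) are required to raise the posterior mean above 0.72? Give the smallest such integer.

k = 18

After k correct bits and 0 errors the posterior is Beta(3+k, 8), with mean (3+k)/(3+8+k).
Set (3+k)/(11+k) > 0.72 and solve: k > (0.72·11 − 3)/(1 − 0.72) = 17.571.
The smallest integer exceeding 17.571 is 18, and checking k=18: (21)/(29) = 0.7241 > 0.72.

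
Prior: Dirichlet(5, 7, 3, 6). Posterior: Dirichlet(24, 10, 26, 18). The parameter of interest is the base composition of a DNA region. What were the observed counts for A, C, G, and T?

counts (19, 3, 23, 12)

For a Dirichlet(α) prior with multinomial counts c, the posterior is Dirichlet(α + c) componentwise.
Counts are posterior − prior componentwise: 24−5=19, 10−7=3, 26−3=23, 18−6=12.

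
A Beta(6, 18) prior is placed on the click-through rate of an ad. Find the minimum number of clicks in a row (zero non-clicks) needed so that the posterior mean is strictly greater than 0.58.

After k clicks and 0 non-clicks the posterior is Beta(6+k, 18), with mean (6+k)/(6+18+k).
Set (6+k)/(24+k) > 0.58 and solve: k > (0.58·24 − 6)/(1 − 0.58) = 18.857.
The smallest integer exceeding 18.857 is 19, and checking k=19: (25)/(43) = 0.5814 > 0.58.

k = 19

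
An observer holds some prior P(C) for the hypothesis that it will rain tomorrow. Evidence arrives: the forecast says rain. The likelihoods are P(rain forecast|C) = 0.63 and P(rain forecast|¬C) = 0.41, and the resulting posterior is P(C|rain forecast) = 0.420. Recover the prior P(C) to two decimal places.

In odds form, posterior odds = prior odds × likelihood ratio, so prior odds = posterior odds ÷ LR.
Posterior odds = 0.420/(1−0.420) = 0.7241. LR = 0.63/0.41 = 1.5366.
Prior odds = 0.7241/1.5366 = 0.4712, so P(C) = 0.4712/(1+0.4712) ≈ 0.32.

P(C) = 0.32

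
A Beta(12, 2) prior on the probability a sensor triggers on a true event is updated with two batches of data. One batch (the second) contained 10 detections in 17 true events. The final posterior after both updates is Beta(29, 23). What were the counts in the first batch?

7 detections and 14 misses

Because Beta–binomial updating is additive in the counts, the combined data contributed (α_post−α_prior, β_post−β_prior) successes and failures.
Total across both batches: 29−12=17 detections, 23−2=21 misses.
Subtract the second batch: 17−10=7 detections and 21−7=14 misses.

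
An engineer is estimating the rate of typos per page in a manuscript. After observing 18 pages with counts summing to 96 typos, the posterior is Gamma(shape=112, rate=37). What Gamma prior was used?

Gamma–Poisson conjugacy: posterior shape = α + Σxᵢ, posterior rate = β + n.
So α = 112 − 96 = 16 and β = 37 − 18 = 19.

Gamma(shape=16, rate=19)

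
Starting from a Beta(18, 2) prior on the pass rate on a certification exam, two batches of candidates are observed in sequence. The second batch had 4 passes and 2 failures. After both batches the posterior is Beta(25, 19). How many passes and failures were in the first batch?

Because Beta–binomial updating is additive in the counts, the combined data contributed (α_post−α_prior, β_post−β_prior) successes and failures.
Total across both batches: 25−18=7 passes, 19−2=17 failures.
Subtract the second batch: 7−4=3 passes and 17−2=15 failures.

3 passes and 15 failures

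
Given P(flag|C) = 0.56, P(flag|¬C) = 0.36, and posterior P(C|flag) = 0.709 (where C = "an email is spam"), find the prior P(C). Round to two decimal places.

P(C) = 0.61

Bayes' rule in odds form gives O(C|E) = O(C)·[P(E|C)/P(E|¬C)], hence O(C) = O(C|E)/LR.
Posterior odds = 0.709/(1−0.709) = 2.4364. LR = 0.56/0.36 = 1.5556.
Prior odds = 2.4364/1.5556 = 1.5662, so P(C) = 1.5662/(1+1.5662) ≈ 0.61.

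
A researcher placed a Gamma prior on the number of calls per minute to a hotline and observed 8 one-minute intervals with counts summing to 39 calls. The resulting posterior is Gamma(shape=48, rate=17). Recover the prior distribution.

Gamma(shape=9, rate=9)

Gamma–Poisson conjugacy: posterior shape = α + Σxᵢ, posterior rate = β + n.
So α = 48 − 39 = 9 and β = 17 − 8 = 9.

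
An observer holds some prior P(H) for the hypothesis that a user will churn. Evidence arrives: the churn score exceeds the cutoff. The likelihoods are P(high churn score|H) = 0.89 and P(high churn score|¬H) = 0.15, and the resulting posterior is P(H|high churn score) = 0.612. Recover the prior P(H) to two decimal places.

In odds form, posterior odds = prior odds × likelihood ratio, so prior odds = posterior odds ÷ LR.
Posterior odds = 0.612/(1−0.612) = 1.5773. LR = 0.89/0.15 = 5.9333.
Prior odds = 1.5773/5.9333 = 0.2658, so P(H) = 0.2658/(1+0.2658) ≈ 0.21.

P(H) = 0.21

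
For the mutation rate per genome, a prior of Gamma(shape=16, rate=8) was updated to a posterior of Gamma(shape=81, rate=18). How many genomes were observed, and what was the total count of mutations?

n = 10 genomes with total 65 mutations

Gamma–Poisson conjugacy: posterior shape = α + Σxᵢ, posterior rate = β + n.
Matching: Σxᵢ = 81 − 16 = 65 and n = 18 − 8 = 10.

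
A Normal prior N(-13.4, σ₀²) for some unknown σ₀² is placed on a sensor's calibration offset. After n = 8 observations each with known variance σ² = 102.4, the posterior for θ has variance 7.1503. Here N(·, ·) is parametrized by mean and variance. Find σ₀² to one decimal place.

For the Normal–Normal model with known σ², precisions add: τ_n = τ₀ + n/σ².
So 1/σ₀² = 1/7.1503 − 8/102.4 = 0.139854 − 0.078125 = 0.061729.
Hence σ₀² = 1/0.061729 ≈ 16.2.

σ₀² = 16.2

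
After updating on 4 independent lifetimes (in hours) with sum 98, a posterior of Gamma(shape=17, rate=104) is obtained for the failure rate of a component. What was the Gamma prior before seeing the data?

For an exponential likelihood with a Gamma(α, β) prior on the rate, n observations with total T give posterior Gamma(α+n, β+T).
So α = 17 − 4 = 13 and β = 104 − 98 = 6.

Gamma(shape=13, rate=6)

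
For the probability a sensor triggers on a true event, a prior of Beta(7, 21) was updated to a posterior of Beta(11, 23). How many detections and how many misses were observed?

4 detections and 2 misses

A Beta(a, b) prior with s successes and f failures in binomial data gives a Beta(a+s, b+f) posterior.
Match parameters: s=11−7=4, f=23−21=2.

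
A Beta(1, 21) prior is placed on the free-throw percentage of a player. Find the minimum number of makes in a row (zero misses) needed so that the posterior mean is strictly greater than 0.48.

After k makes and 0 misses the posterior is Beta(1+k, 21), with mean (1+k)/(1+21+k).
Set (1+k)/(22+k) > 0.48 and solve: k > (0.48·22 − 1)/(1 − 0.48) = 18.385.
The smallest integer exceeding 18.385 is 19, and checking k=19: (20)/(41) = 0.4878 > 0.48.

k = 19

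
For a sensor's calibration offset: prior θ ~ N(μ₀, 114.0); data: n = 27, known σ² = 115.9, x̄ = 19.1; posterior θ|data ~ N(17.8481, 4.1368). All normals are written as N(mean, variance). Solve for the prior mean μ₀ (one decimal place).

The posterior mean is a precision-weighted average: μ_n = (τ₀μ₀ + τ_data·x̄)/(τ₀+τ_data), with τ₀=1/σ₀² and τ_data=n/σ².
Here τ₀ = 1/114.0 = 0.008772 and τ_data = 27/115.9 = 0.232959, so τ_n = 0.241731.
Rearranging for μ₀: μ₀ = (μ_n·τ_n − τ_data·x̄)/τ₀ = (17.8481·0.241731 − 0.232959·19.1) / 0.008772 = -0.135078/0.008772 ≈ -15.4.

μ₀ = -15.4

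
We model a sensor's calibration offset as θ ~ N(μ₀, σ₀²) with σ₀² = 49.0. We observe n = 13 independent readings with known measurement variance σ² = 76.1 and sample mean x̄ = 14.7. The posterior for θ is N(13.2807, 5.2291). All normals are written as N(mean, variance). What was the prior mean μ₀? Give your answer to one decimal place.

μ₀ = 1.4

With known observation variance, the Normal–Normal posterior has precision τ_n = τ₀ + n/σ² and mean μ_n = (τ₀μ₀ + (n/σ²)x̄)/τ_n.
Here τ₀ = 1/49.0 = 0.020408 and τ_data = 13/76.1 = 0.170828, so τ_n = 0.191236.
Rearranging for μ₀: μ₀ = (μ_n·τ_n − τ_data·x̄)/τ₀ = (13.2807·0.191236 − 0.170828·14.7) / 0.020408 = 0.028576/0.020408 ≈ 1.4.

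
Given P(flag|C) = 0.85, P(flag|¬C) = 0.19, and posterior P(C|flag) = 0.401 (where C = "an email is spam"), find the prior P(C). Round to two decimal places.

P(C) = 0.13

Bayes' rule in odds form gives O(C|E) = O(C)·[P(E|C)/P(E|¬C)], hence O(C) = O(C|E)/LR.
Posterior odds = 0.401/(1−0.401) = 0.6694. LR = 0.85/0.19 = 4.4737.
Prior odds = 0.6694/4.4737 = 0.1496, so P(C) = 0.1496/(1+0.1496) ≈ 0.13.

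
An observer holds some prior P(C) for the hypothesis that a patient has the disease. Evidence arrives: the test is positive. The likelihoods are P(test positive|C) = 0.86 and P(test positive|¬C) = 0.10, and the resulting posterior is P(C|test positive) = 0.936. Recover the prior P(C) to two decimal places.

P(C) = 0.63

In odds form, posterior odds = prior odds × likelihood ratio, so prior odds = posterior odds ÷ LR.
Posterior odds = 0.936/(1−0.936) = 14.6250. LR = 0.86/0.10 = 8.6000.
Prior odds = 14.6250/8.6000 = 1.7006, so P(C) = 1.7006/(1+1.7006) ≈ 0.63.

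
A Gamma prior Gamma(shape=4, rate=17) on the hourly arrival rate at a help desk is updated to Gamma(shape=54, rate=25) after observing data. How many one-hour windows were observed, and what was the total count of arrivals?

n = 8 one-hour windows with total 50 arrivals

Gamma–Poisson conjugacy: posterior shape = α + Σxᵢ, posterior rate = β + n.
Matching: Σxᵢ = 54 − 4 = 50 and n = 25 − 17 = 8.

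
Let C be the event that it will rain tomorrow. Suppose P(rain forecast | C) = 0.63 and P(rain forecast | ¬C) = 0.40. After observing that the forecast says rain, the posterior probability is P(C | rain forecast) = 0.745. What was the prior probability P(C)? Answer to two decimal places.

P(C) = 0.65

Bayes' rule in odds form gives O(C|E) = O(C)·[P(E|C)/P(E|¬C)], hence O(C) = O(C|E)/LR.
Posterior odds = 0.745/(1−0.745) = 2.9216. LR = 0.63/0.40 = 1.5750.
Prior odds = 2.9216/1.5750 = 1.8550, so P(C) = 1.8550/(1+1.8550) ≈ 0.65.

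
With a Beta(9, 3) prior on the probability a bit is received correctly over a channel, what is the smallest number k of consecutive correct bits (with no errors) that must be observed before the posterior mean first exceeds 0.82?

k = 5

After k correct bits and 0 errors the posterior is Beta(9+k, 3), with mean (9+k)/(9+3+k).
Set (9+k)/(12+k) > 0.82 and solve: k > (0.82·12 − 9)/(1 − 0.82) = 4.667.
The smallest integer exceeding 4.667 is 5, and checking k=5: (14)/(17) = 0.8235 > 0.82.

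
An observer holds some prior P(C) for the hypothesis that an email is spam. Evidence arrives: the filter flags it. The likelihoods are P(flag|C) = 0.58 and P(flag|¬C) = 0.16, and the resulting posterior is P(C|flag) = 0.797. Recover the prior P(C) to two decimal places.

Bayes' rule in odds form gives O(C|E) = O(C)·[P(E|C)/P(E|¬C)], hence O(C) = O(C|E)/LR.
Posterior odds = 0.797/(1−0.797) = 3.9261. LR = 0.58/0.16 = 3.6250.
Prior odds = 3.9261/3.6250 = 1.0831, so P(C) = 1.0831/(1+1.0831) ≈ 0.52.

P(C) = 0.52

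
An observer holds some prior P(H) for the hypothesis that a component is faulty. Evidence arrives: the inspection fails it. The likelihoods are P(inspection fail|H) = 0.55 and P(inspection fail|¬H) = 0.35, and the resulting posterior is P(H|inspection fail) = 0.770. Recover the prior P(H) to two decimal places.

P(H) = 0.68

In odds form, posterior odds = prior odds × likelihood ratio, so prior odds = posterior odds ÷ LR.
Posterior odds = 0.770/(1−0.770) = 3.3478. LR = 0.55/0.35 = 1.5714.
Prior odds = 3.3478/1.5714 = 2.1305, so P(H) = 2.1305/(1+2.1305) ≈ 0.68.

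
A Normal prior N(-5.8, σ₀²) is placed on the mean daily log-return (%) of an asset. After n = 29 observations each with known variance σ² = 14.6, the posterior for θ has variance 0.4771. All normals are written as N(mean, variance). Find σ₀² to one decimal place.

Posterior precision equals prior precision plus data precision: 1/σ_n² = 1/σ₀² + n/σ².
So 1/σ₀² = 1/0.4771 − 29/14.6 = 2.095997 − 1.986301 = 0.109696.
Hence σ₀² = 1/0.109696 ≈ 9.1.

σ₀² = 9.1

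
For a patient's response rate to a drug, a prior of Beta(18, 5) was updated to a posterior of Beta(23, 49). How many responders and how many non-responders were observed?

Under Beta–binomial conjugacy the posterior parameters are (α+s, β+f).
Match parameters: s=23−18=5, f=49−5=44.

5 responders and 44 non-responders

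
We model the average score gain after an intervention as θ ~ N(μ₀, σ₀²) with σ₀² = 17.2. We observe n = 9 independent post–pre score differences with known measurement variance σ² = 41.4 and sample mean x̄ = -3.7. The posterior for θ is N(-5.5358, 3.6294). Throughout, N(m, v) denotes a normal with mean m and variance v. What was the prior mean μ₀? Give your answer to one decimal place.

With known observation variance, the Normal–Normal posterior has precision τ_n = τ₀ + n/σ² and mean μ_n = (τ₀μ₀ + (n/σ²)x̄)/τ_n.
Here τ₀ = 1/17.2 = 0.058140 and τ_data = 9/41.4 = 0.217391, so τ_n = 0.275531.
Rearranging for μ₀: μ₀ = (μ_n·τ_n − τ_data·x̄)/τ₀ = (-5.5358·0.275531 − 0.217391·-3.7) / 0.058140 = -0.720938/0.058140 ≈ -12.4.

μ₀ = -12.4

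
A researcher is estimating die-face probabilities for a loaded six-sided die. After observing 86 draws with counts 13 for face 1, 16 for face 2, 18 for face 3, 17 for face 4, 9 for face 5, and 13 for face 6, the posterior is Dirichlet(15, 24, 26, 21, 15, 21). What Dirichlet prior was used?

Dirichlet(2, 8, 8, 4, 6, 8)

For a Dirichlet(α) prior with multinomial counts c, the posterior is Dirichlet(α + c) componentwise.
Subtract each count from the matching posterior parameter: 15−13=2, 24−16=8, 26−18=8, 21−17=4, 15−9=6, 21−13=8.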